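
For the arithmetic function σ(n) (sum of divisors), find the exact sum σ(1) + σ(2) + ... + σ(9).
Σ_{n ≤ 9} σ(n) = 69

Compute σ(n) for each 1 ≤ n ≤ 9: σ(1) = 1, σ(2) = 3, σ(3) = 4, σ(4) = 7, σ(5) = 6, σ(6) = 12, σ(7) = 8, σ(8) = 15, σ(9) = 13. Summing all 9 values: 69. (Average order: Σ_{n ≤ x} σ(n) ~ (π²/12) x². For x = 9, (π²/12)·9² ≈ 66.62.)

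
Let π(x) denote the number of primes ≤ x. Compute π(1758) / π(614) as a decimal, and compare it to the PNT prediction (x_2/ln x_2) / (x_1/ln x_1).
π(1758)/π(614) = 273/112 ≈ 2.4375;  PNT prediction ≈ 2.4601.

π(614) = 112 and π(1758) = 273, so π(1758)/π(614) ≈ 2.4375. The PNT-predicted ratio is (1758/ln(1758)) / (614/ln(614)) ≈ 2.4601. The two agree to within a few percent, as expected.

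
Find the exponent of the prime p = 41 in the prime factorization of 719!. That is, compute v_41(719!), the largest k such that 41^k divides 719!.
v_41(719!) = 17

Legendre's formula: v_p(n!) = Σ_{k ≥ 1} ⌊n / p^k⌋. For p = 41, n = 719, the terms are:
  ⌊719/41^1⌋ = ⌊719/41⌋ = 17
(the next term ⌊719/41^2⌋ = 0, terminating the sum). Summing: v_41(719!) = 17 = 17.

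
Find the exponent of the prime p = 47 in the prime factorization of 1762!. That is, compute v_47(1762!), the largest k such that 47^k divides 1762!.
v_47(1762!) = 37

Legendre's formula: v_p(n!) = Σ_{k ≥ 1} ⌊n / p^k⌋. For p = 47, n = 1762, the terms are:
  ⌊1762/47^1⌋ = ⌊1762/47⌋ = 37
(the next term ⌊1762/47^2⌋ = 0, terminating the sum). Summing: v_47(1762!) = 37 = 37.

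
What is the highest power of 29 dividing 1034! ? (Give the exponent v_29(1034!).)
v_29(1034!) = 36

Legendre's formula: v_p(n!) = Σ_{k ≥ 1} ⌊n / p^k⌋. For p = 29, n = 1034, the terms are:
  ⌊1034/29^1⌋ = ⌊1034/29⌋ = 35
  ⌊1034/29^2⌋ = ⌊1034/841⌋ = 1
(the next term ⌊1034/29^3⌋ = 0, terminating the sum). Summing: v_29(1034!) = 35 + 1 = 36.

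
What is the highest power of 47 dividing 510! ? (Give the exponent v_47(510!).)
v_47(510!) = 10

Legendre's formula: v_p(n!) = Σ_{k ≥ 1} ⌊n / p^k⌋. For p = 47, n = 510, the terms are:
  ⌊510/47^1⌋ = ⌊510/47⌋ = 10
(the next term ⌊510/47^2⌋ = 0, terminating the sum). Summing: v_47(510!) = 10 = 10.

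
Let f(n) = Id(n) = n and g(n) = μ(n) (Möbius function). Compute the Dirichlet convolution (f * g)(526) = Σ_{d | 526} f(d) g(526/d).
(Id * μ)(526) = 262

Divisors of 526: [1, 2, 263, 526]. For each d | 526:
  d = 1: Id(1) · μ(526/1) = 1 · 1 = 1
  d = 2: Id(2) · μ(526/2) = 2 · -1 = -2
  d = 263: Id(263) · μ(526/263) = 263 · -1 = -263
  d = 526: Id(526) · μ(526/526) = 526 · 1 = 526
Summing: (Id * μ)(526) = 1 + -2 + -263 + 526 = 262.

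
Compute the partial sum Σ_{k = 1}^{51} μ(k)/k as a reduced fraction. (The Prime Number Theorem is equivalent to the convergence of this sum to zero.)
Σ μ(k)/k = -184943596214571/204963260862830470

Values of μ(k) for 1 ≤ k ≤ 51: μ(1) = 1, μ(2) = -1, μ(3) = -1, μ(5) = -1, μ(6) = 1, μ(7) = -1, μ(10) = 1, μ(11) = -1, μ(13) = -1, μ(14) = 1, μ(15) = 1, μ(17) = -1, μ(19) = -1, μ(21) = 1, μ(22) = 1, μ(23) = -1, μ(26) = 1, μ(29) = -1, μ(30) = -1, μ(31) = -1, μ(33) = 1, μ(34) = 1, μ(35) = 1, μ(37) = -1, μ(38) = 1, μ(39) = 1, μ(41) = -1, μ(42) = -1, μ(43) = -1, μ(46) = 1, μ(47) = -1, μ(51) = 1, with μ = 0 on non-squarefree integers. Summing μ(k)/k for k where μ(k) ≠ 0 gives -184943596214571/204963260862830470 ≈ -0.0009. (PNT ⟺ this sum → 0 as n → ∞.)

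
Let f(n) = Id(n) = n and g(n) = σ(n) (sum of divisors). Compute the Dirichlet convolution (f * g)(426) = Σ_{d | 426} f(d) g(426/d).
(Id * σ)(426) = 5005

Divisors of 426: [1, 2, 3, 6, 71, 142, 213, 426]. For each d | 426:
  d = 1: Id(1) · σ(426/1) = 1 · 864 = 864
  d = 2: Id(2) · σ(426/2) = 2 · 288 = 576
  d = 3: Id(3) · σ(426/3) = 3 · 216 = 648
  d = 6: Id(6) · σ(426/6) = 6 · 72 = 432
  d = 71: Id(71) · σ(426/71) = 71 · 12 = 852
  d = 142: Id(142) · σ(426/142) = 142 · 4 = 568
  d = 213: Id(213) · σ(426/213) = 213 · 3 = 639
  d = 426: Id(426) · σ(426/426) = 426 · 1 = 426
Summing: (Id * σ)(426) = 864 + 576 + 648 + 432 + 852 + 568 + 639 + 426 = 5005.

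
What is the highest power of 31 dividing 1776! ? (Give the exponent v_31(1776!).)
v_31(1776!) = 58

Legendre's formula: v_p(n!) = Σ_{k ≥ 1} ⌊n / p^k⌋. For p = 31, n = 1776, the terms are:
  ⌊1776/31^1⌋ = ⌊1776/31⌋ = 57
  ⌊1776/31^2⌋ = ⌊1776/961⌋ = 1
(the next term ⌊1776/31^3⌋ = 0, terminating the sum). Summing: v_31(1776!) = 57 + 1 = 58.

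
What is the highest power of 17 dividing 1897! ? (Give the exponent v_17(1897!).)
v_17(1897!) = 117

Legendre's formula: v_p(n!) = Σ_{k ≥ 1} ⌊n / p^k⌋. For p = 17, n = 1897, the terms are:
  ⌊1897/17^1⌋ = ⌊1897/17⌋ = 111
  ⌊1897/17^2⌋ = ⌊1897/289⌋ = 6
(the next term ⌊1897/17^3⌋ = 0, terminating the sum). Summing: v_17(1897!) = 111 + 6 = 117.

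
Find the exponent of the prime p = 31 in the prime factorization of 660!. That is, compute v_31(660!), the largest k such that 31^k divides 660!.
v_31(660!) = 21

Legendre's formula: v_p(n!) = Σ_{k ≥ 1} ⌊n / p^k⌋. For p = 31, n = 660, the terms are:
  ⌊660/31^1⌋ = ⌊660/31⌋ = 21
(the next term ⌊660/31^2⌋ = 0, terminating the sum). Summing: v_31(660!) = 21 = 21.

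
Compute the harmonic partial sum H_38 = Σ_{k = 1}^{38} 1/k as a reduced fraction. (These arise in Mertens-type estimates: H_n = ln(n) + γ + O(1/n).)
H_38 = 2053580969474233/485721041551200

Direct summation: H_38 = 1 + 1/2 + ... + 1/38. The least common denominator is lcm(1, ..., 38) = 5342931457063200; over this denominator the numerator is 5342931457063200 + 2671465728531600 + 1780977152354400 + 1335732864265800 + 1068586291412640 + 890488576177200 + 763275922437600 + 667866432132900 + 593659050784800 + 534293145706320 + 485721041551200 + 445244288088600 + 410994727466400 + 381637961218800 + 356195430470880 + 333933216066450 + 314290085709600 + 296829525392400 + 281206918792800 + 267146572853160 + 254425307479200 + 242860520775600 + 232301367698400 + 222622144044300 + 213717258282528 + 205497363733200 + 197886350261600 + 190818980609400 + 184239015760800 + 178097715235440 + 172352627647200 + 166966608033225 + 161907013850400 + 157145042854800 + 152655184487520 + 148414762696200 + 144403552893600 + 140603459396400 = 22589390664216563, so H_38 = 22589390664216563/5342931457063200; reducing by gcd(22589390664216563, 5342931457063200) = 11 gives 2053580969474233/485721041551200 ≈ 4.22790. (The PNT-adjacent estimate ln(38) + γ ≈ 4.21480 matches within O(1/n).)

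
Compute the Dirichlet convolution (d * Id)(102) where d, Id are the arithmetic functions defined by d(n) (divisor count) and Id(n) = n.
(d * Id)(102) = 380

Divisors of 102: [1, 2, 3, 6, 17, 34, 51, 102]. For each d | 102:
  d = 1: d(1) · Id(102/1) = 1 · 102 = 102
  d = 2: d(2) · Id(102/2) = 2 · 51 = 102
  d = 3: d(3) · Id(102/3) = 2 · 34 = 68
  d = 6: d(6) · Id(102/6) = 4 · 17 = 68
  d = 17: d(17) · Id(102/17) = 2 · 6 = 12
  d = 34: d(34) · Id(102/34) = 4 · 3 = 12
  d = 51: d(51) · Id(102/51) = 4 · 2 = 8
  d = 102: d(102) · Id(102/102) = 8 · 1 = 8
Summing: (d * Id)(102) = 102 + 102 + 68 + 68 + 12 + 12 + 8 + 8 = 380.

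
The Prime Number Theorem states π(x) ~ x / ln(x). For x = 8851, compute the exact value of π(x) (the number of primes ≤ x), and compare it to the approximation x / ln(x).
π(8851) = 1103;  x/ln(x) ≈ 973.89;  relative error ≈ 11.71%.

Directly count primes up to 8851: π(8851) = 1103. The PNT approximation gives 8851/ln(8851) ≈ 8851/9.08829 ≈ 973.89. Relative error (π(x) − x/ln(x)) / π(x) ≈ 11.71%; the approximation is known to undercount slightly (Li(x) is a better estimate).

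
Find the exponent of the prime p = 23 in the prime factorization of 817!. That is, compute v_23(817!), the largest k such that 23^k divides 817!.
v_23(817!) = 36

Legendre's formula: v_p(n!) = Σ_{k ≥ 1} ⌊n / p^k⌋. For p = 23, n = 817, the terms are:
  ⌊817/23^1⌋ = ⌊817/23⌋ = 35
  ⌊817/23^2⌋ = ⌊817/529⌋ = 1
(the next term ⌊817/23^3⌋ = 0, terminating the sum). Summing: v_23(817!) = 35 + 1 = 36.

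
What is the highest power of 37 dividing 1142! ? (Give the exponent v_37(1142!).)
v_37(1142!) = 30

Legendre's formula: v_p(n!) = Σ_{k ≥ 1} ⌊n / p^k⌋. For p = 37, n = 1142, the terms are:
  ⌊1142/37^1⌋ = ⌊1142/37⌋ = 30
(the next term ⌊1142/37^2⌋ = 0, terminating the sum). Summing: v_37(1142!) = 30 = 30.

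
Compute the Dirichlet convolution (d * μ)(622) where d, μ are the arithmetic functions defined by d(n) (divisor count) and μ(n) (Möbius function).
(d * μ)(622) = 1

Divisors of 622: [1, 2, 311, 622]. For each d | 622:
  d = 1: d(1) · μ(622/1) = 1 · 1 = 1
  d = 2: d(2) · μ(622/2) = 2 · -1 = -2
  d = 311: d(311) · μ(622/311) = 2 · -1 = -2
  d = 622: d(622) · μ(622/622) = 4 · 1 = 4
Summing: (d * μ)(622) = 1 + -2 + -2 + 4 = 1.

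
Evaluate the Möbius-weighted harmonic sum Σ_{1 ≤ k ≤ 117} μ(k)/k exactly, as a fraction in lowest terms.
Σ μ(k)/k = -11695632086357284237991577642263648122717789/451572209148822968402074375593480892761066957

Values of μ(k) for 1 ≤ k ≤ 117: μ(1) = 1, μ(2) = -1, μ(3) = -1, μ(5) = -1, μ(6) = 1, μ(7) = -1, μ(10) = 1, μ(11) = -1, μ(13) = -1, μ(14) = 1, μ(15) = 1, μ(17) = -1, μ(19) = -1, μ(21) = 1, μ(22) = 1, μ(23) = -1, μ(26) = 1, μ(29) = -1, μ(30) = -1, μ(31) = -1, μ(33) = 1, μ(34) = 1, μ(35) = 1, μ(37) = -1, μ(38) = 1, μ(39) = 1, μ(41) = -1, μ(42) = -1, μ(43) = -1, μ(46) = 1, μ(47) = -1, μ(51) = 1, μ(53) = -1, μ(55) = 1, μ(57) = 1, μ(58) = 1, μ(59) = -1, μ(61) = -1, μ(62) = 1, μ(65) = 1, μ(66) = -1, μ(67) = -1, μ(69) = 1, μ(70) = -1, μ(71) = -1, μ(73) = -1, μ(74) = 1, μ(77) = 1, μ(78) = -1, μ(79) = -1, μ(82) = 1, μ(83) = -1, μ(85) = 1, μ(86) = 1, μ(87) = 1, μ(89) = -1, μ(91) = 1, μ(93) = 1, μ(94) = 1, μ(95) = 1, μ(97) = -1, μ(101) = -1, μ(102) = -1, μ(103) = -1, μ(105) = -1, μ(106) = 1, μ(107) = -1, μ(109) = -1, μ(110) = -1, μ(111) = 1, μ(113) = -1, μ(114) = -1, μ(115) = 1, with μ = 0 on non-squarefree integers. Summing μ(k)/k for k where μ(k) ≠ 0 gives -11695632086357284237991577642263648122717789/451572209148822968402074375593480892761066957 ≈ -0.0259. (PNT ⟺ this sum → 0 as n → ∞.)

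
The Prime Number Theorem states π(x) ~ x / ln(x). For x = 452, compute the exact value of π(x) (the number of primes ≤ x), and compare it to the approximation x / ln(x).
π(452) = 87;  x/ln(x) ≈ 73.93;  relative error ≈ 15.02%.

Directly count primes up to 452: π(452) = 87. The PNT approximation gives 452/ln(452) ≈ 452/6.11368 ≈ 73.93. Relative error (π(x) − x/ln(x)) / π(x) ≈ 15.02%; the approximation is known to undercount slightly (Li(x) is a better estimate).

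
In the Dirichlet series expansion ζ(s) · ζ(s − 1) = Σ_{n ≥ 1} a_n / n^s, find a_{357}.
σ(357) = 576

In the product (Σ m^0/m^s)(Σ k / k^s) = Σ (Σ_{d | n} d) / n^s, the coefficient of 1/n^s is σ(n) = Σ_{d | n} d. For n = 357, divisors are [1, 3, 7, 17, 21, 51, 119, 357]; summing: σ(357) = 576.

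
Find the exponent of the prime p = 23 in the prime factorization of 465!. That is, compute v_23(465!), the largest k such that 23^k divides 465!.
v_23(465!) = 20

Legendre's formula: v_p(n!) = Σ_{k ≥ 1} ⌊n / p^k⌋. For p = 23, n = 465, the terms are:
  ⌊465/23^1⌋ = ⌊465/23⌋ = 20
(the next term ⌊465/23^2⌋ = 0, terminating the sum). Summing: v_23(465!) = 20 = 20.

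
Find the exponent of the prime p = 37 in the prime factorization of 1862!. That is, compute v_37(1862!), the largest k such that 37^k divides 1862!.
v_37(1862!) = 51

Legendre's formula: v_p(n!) = Σ_{k ≥ 1} ⌊n / p^k⌋. For p = 37, n = 1862, the terms are:
  ⌊1862/37^1⌋ = ⌊1862/37⌋ = 50
  ⌊1862/37^2⌋ = ⌊1862/1369⌋ = 1
(the next term ⌊1862/37^3⌋ = 0, terminating the sum). Summing: v_37(1862!) = 50 + 1 = 51.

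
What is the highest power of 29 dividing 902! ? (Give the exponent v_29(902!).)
v_29(902!) = 32

Legendre's formula: v_p(n!) = Σ_{k ≥ 1} ⌊n / p^k⌋. For p = 29, n = 902, the terms are:
  ⌊902/29^1⌋ = ⌊902/29⌋ = 31
  ⌊902/29^2⌋ = ⌊902/841⌋ = 1
(the next term ⌊902/29^3⌋ = 0, terminating the sum). Summing: v_29(902!) = 31 + 1 = 32.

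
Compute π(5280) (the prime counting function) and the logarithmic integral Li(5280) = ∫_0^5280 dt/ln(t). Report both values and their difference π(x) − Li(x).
π(5280) = 700;  Li(5280) ≈ 717.05;  π(x) − Li(x) ≈ -17.05.

Direct count of primes ≤ 5280 gives π(5280) = 700. Numerical evaluation of the logarithmic integral gives Li(5280) ≈ 717.05. The difference π(x) − Li(x) ≈ -17.05 is typically negative for small/moderate x (Li(x) overestimates), though Littlewood's theorem shows this sign changes infinitely often.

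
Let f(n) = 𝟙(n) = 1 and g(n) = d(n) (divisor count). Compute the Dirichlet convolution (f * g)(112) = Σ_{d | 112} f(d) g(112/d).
(𝟙 * d)(112) = 45

Divisors of 112: [1, 2, 4, 7, 8, 14, 16, 28, 56, 112]. For each d | 112:
  d = 1: 𝟙(1) · d(112/1) = 1 · 10 = 10
  d = 2: 𝟙(2) · d(112/2) = 1 · 8 = 8
  d = 4: 𝟙(4) · d(112/4) = 1 · 6 = 6
  d = 7: 𝟙(7) · d(112/7) = 1 · 5 = 5
  d = 8: 𝟙(8) · d(112/8) = 1 · 4 = 4
  d = 14: 𝟙(14) · d(112/14) = 1 · 4 = 4
  d = 16: 𝟙(16) · d(112/16) = 1 · 2 = 2
  d = 28: 𝟙(28) · d(112/28) = 1 · 3 = 3
  d = 56: 𝟙(56) · d(112/56) = 1 · 2 = 2
  d = 112: 𝟙(112) · d(112/112) = 1 · 1 = 1
Summing: (𝟙 * d)(112) = 10 + 8 + 6 + 5 + 4 + 4 + 2 + 3 + 2 + 1 = 45.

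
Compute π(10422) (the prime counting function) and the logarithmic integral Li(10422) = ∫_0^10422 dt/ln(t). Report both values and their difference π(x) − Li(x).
π(10422) = 1274;  Li(10422) ≈ 1291.85;  π(x) − Li(x) ≈ -17.85.

Direct count of primes ≤ 10422 gives π(10422) = 1274. Numerical evaluation of the logarithmic integral gives Li(10422) ≈ 1291.85. The difference π(x) − Li(x) ≈ -17.85 is typically negative for small/moderate x (Li(x) overestimates), though Littlewood's theorem shows this sign changes infinitely often.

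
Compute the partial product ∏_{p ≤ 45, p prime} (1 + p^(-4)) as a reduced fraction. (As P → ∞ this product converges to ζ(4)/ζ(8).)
∏ = 9797980044774469102330603903164632306176249714317508104704/9089648120265456627180951239843248289566061362769110535625

The primes p ≤ 45 are [2, 3, 5, 7, 11, 13, 17, 19, 23, 29, 31, 37, 41, 43]. For each, (1 + 1/p^4) = (p^4 + 1)/p^4. Multiplying these fractions over p ∈ [2, 3, 5, 7, 11, 13, 17, 19, 23, 29, 31, 37, 41, 43] gives 9797980044774469102330603903164632306176249714317508104704/9089648120265456627180951239843248289566061362769110535625. (In the limit P → ∞ this tends to ζ(4)/ζ(8).)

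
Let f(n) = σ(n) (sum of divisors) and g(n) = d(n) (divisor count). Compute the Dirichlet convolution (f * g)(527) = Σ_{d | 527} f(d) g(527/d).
(σ * d)(527) = 680

Divisors of 527: [1, 17, 31, 527]. For each d | 527:
  d = 1: σ(1) · d(527/1) = 1 · 4 = 4
  d = 17: σ(17) · d(527/17) = 18 · 2 = 36
  d = 31: σ(31) · d(527/31) = 32 · 2 = 64
  d = 527: σ(527) · d(527/527) = 576 · 1 = 576
Summing: (σ * d)(527) = 4 + 36 + 64 + 576 = 680.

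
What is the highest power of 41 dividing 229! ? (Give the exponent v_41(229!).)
v_41(229!) = 5

Legendre's formula: v_p(n!) = Σ_{k ≥ 1} ⌊n / p^k⌋. For p = 41, n = 229, the terms are:
  ⌊229/41^1⌋ = ⌊229/41⌋ = 5
(the next term ⌊229/41^2⌋ = 0, terminating the sum). Summing: v_41(229!) = 5 = 5.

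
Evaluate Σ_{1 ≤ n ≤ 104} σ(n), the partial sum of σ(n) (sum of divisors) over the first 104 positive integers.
Σ_{n ≤ 104} σ(n) = 8931

Compute σ(n) for each 1 ≤ n ≤ 104: σ(1) = 1, σ(2) = 3, σ(3) = 4, σ(4) = 7, σ(5) = 6, σ(6) = 12, σ(7) = 8, σ(8) = 15, σ(9) = 13, σ(10) = 18, σ(11) = 12, σ(12) = 28, σ(13) = 14, σ(14) = 24, σ(15) = 24, σ(16) = 31, σ(17) = 18, σ(18) = 39, σ(19) = 20, σ(20) = 42, σ(21) = 32, σ(22) = 36, σ(23) = 24, σ(24) = 60, σ(25) = 31, σ(26) = 42, σ(27) = 40, σ(28) = 56, σ(29) = 30, σ(30) = 72, σ(31) = 32, σ(32) = 63, σ(33) = 48, σ(34) = 54, σ(35) = 48, σ(36) = 91, σ(37) = 38, σ(38) = 60, σ(39) = 56, σ(40) = 90, σ(41) = 42, σ(42) = 96, σ(43) = 44, σ(44) = 84, σ(45) = 78, σ(46) = 72, σ(47) = 48, σ(48) = 124, σ(49) = 57, σ(50) = 93, σ(51) = 72, σ(52) = 98, σ(53) = 54, σ(54) = 120, σ(55) = 72, σ(56) = 120, σ(57) = 80, σ(58) = 90, σ(59) = 60, σ(60) = 168, σ(61) = 62, σ(62) = 96, σ(63) = 104, σ(64) = 127, σ(65) = 84, σ(66) = 144, σ(67) = 68, σ(68) = 126, σ(69) = 96, σ(70) = 144, σ(71) = 72, σ(72) = 195, σ(73) = 74, σ(74) = 114, σ(75) = 124, σ(76) = 140, σ(77) = 96, σ(78) = 168, σ(79) = 80, σ(80) = 186, σ(81) = 121, σ(82) = 126, σ(83) = 84, σ(84) = 224, σ(85) = 108, σ(86) = 132, σ(87) = 120, σ(88) = 180, σ(89) = 90, σ(90) = 234, σ(91) = 112, σ(92) = 168, σ(93) = 128, σ(94) = 144, σ(95) = 120, σ(96) = 252, σ(97) = 98, σ(98) = 171, σ(99) = 156, σ(100) = 217, σ(101) = 102, σ(102) = 216, σ(103) = 104, σ(104) = 210. Summing all 104 values: 8931. (Average order: Σ_{n ≤ x} σ(n) ~ (π²/12) x². For x = 104, (π²/12)·104² ≈ 8895.80.)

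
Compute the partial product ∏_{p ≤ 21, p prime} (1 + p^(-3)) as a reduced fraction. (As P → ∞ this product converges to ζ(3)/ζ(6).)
∏ = 223851228120576/189501362017825

The primes p ≤ 21 are [2, 3, 5, 7, 11, 13, 17, 19]. For each, (1 + 1/p^3) = (p^3 + 1)/p^3. Multiplying these fractions over p ∈ [2, 3, 5, 7, 11, 13, 17, 19] gives 223851228120576/189501362017825. (In the limit P → ∞ this tends to ζ(3)/ζ(6).)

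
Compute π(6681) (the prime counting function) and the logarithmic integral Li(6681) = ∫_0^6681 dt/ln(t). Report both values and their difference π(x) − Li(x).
π(6681) = 861;  Li(6681) ≈ 878.21;  π(x) − Li(x) ≈ -17.21.

Direct count of primes ≤ 6681 gives π(6681) = 861. Numerical evaluation of the logarithmic integral gives Li(6681) ≈ 878.21. The difference π(x) − Li(x) ≈ -17.21 is typically negative for small/moderate x (Li(x) overestimates), though Littlewood's theorem shows this sign changes infinitely often.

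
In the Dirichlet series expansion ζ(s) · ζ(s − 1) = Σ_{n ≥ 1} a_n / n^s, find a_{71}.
σ(71) = 72

In the product (Σ m^0/m^s)(Σ k / k^s) = Σ (Σ_{d | n} d) / n^s, the coefficient of 1/n^s is σ(n) = Σ_{d | n} d. For n = 71, divisors are [1, 71]; summing: σ(71) = 72.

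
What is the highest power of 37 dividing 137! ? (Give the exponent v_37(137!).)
v_37(137!) = 3

Legendre's formula: v_p(n!) = Σ_{k ≥ 1} ⌊n / p^k⌋. For p = 37, n = 137, the terms are:
  ⌊137/37^1⌋ = ⌊137/37⌋ = 3
(the next term ⌊137/37^2⌋ = 0, terminating the sum). Summing: v_37(137!) = 3 = 3.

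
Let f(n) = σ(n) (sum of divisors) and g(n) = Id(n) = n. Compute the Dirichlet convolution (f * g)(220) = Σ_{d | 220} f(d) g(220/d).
(σ * Id)(220) = 4301

Divisors of 220: [1, 2, 4, 5, 10, 11, 20, 22, 44, 55, 110, 220]. For each d | 220:
  d = 1: σ(1) · Id(220/1) = 1 · 220 = 220
  d = 2: σ(2) · Id(220/2) = 3 · 110 = 330
  d = 4: σ(4) · Id(220/4) = 7 · 55 = 385
  d = 5: σ(5) · Id(220/5) = 6 · 44 = 264
  d = 10: σ(10) · Id(220/10) = 18 · 22 = 396
  d = 11: σ(11) · Id(220/11) = 12 · 20 = 240
  d = 20: σ(20) · Id(220/20) = 42 · 11 = 462
  d = 22: σ(22) · Id(220/22) = 36 · 10 = 360
  d = 44: σ(44) · Id(220/44) = 84 · 5 = 420
  d = 55: σ(55) · Id(220/55) = 72 · 4 = 288
  d = 110: σ(110) · Id(220/110) = 216 · 2 = 432
  d = 220: σ(220) · Id(220/220) = 504 · 1 = 504
Summing: (σ * Id)(220) = 220 + 330 + 385 + 264 + 396 + 240 + 462 + 360 + 420 + 288 + 432 + 504 = 4301.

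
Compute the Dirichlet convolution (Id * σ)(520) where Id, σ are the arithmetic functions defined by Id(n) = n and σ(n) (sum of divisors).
(Id * σ)(520) = 14553

Divisors of 520: [1, 2, 4, 5, 8, 10, 13, 20, 26, 40, 52, 65, 104, 130, 260, 520]. For each d | 520:
  d = 1: Id(1) · σ(520/1) = 1 · 1260 = 1260
  d = 2: Id(2) · σ(520/2) = 2 · 588 = 1176
  d = 4: Id(4) · σ(520/4) = 4 · 252 = 1008
  d = 5: Id(5) · σ(520/5) = 5 · 210 = 1050
  d = 8: Id(8) · σ(520/8) = 8 · 84 = 672
  d = 10: Id(10) · σ(520/10) = 10 · 98 = 980
  d = 13: Id(13) · σ(520/13) = 13 · 90 = 1170
  d = 20: Id(20) · σ(520/20) = 20 · 42 = 840
  d = 26: Id(26) · σ(520/26) = 26 · 42 = 1092
  d = 40: Id(40) · σ(520/40) = 40 · 14 = 560
  d = 52: Id(52) · σ(520/52) = 52 · 18 = 936
  d = 65: Id(65) · σ(520/65) = 65 · 15 = 975
  d = 104: Id(104) · σ(520/104) = 104 · 6 = 624
  d = 130: Id(130) · σ(520/130) = 130 · 7 = 910
  d = 260: Id(260) · σ(520/260) = 260 · 3 = 780
  d = 520: Id(520) · σ(520/520) = 520 · 1 = 520
Summing: (Id * σ)(520) = 1260 + 1176 + 1008 + 1050 + 672 + 980 + 1170 + 840 + 1092 + 560 + 936 + 975 + 624 + 910 + 780 + 520 = 14553.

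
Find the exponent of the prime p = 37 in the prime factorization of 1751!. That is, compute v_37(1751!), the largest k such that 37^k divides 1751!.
v_37(1751!) = 48

Legendre's formula: v_p(n!) = Σ_{k ≥ 1} ⌊n / p^k⌋. For p = 37, n = 1751, the terms are:
  ⌊1751/37^1⌋ = ⌊1751/37⌋ = 47
  ⌊1751/37^2⌋ = ⌊1751/1369⌋ = 1
(the next term ⌊1751/37^3⌋ = 0, terminating the sum). Summing: v_37(1751!) = 47 + 1 = 48.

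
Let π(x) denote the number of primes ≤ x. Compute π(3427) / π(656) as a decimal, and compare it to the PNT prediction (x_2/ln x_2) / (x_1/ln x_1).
π(3427)/π(656) = 480/119 ≈ 4.0336;  PNT prediction ≈ 4.1630.

π(656) = 119 and π(3427) = 480, so π(3427)/π(656) ≈ 4.0336. The PNT-predicted ratio is (3427/ln(3427)) / (656/ln(656)) ≈ 4.1630. The two agree to within a few percent, as expected.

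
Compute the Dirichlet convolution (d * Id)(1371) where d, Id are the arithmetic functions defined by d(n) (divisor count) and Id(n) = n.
(d * Id)(1371) = 2295

Divisors of 1371: [1, 3, 457, 1371]. For each d | 1371:
  d = 1: d(1) · Id(1371/1) = 1 · 1371 = 1371
  d = 3: d(3) · Id(1371/3) = 2 · 457 = 914
  d = 457: d(457) · Id(1371/457) = 2 · 3 = 6
  d = 1371: d(1371) · Id(1371/1371) = 4 · 1 = 4
Summing: (d * Id)(1371) = 1371 + 914 + 6 + 4 = 2295.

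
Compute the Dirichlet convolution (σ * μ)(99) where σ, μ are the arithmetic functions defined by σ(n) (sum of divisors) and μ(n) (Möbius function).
(σ * μ)(99) = 99

Divisors of 99: [1, 3, 9, 11, 33, 99]. For each d | 99:
  d = 1: σ(1) · μ(99/1) = 1 · 0 = 0
  d = 3: σ(3) · μ(99/3) = 4 · 1 = 4
  d = 9: σ(9) · μ(99/9) = 13 · -1 = -13
  d = 11: σ(11) · μ(99/11) = 12 · 0 = 0
  d = 33: σ(33) · μ(99/33) = 48 · -1 = -48
  d = 99: σ(99) · μ(99/99) = 156 · 1 = 156
Summing: (σ * μ)(99) = 0 + 4 + -13 + 0 + -48 + 156 = 99.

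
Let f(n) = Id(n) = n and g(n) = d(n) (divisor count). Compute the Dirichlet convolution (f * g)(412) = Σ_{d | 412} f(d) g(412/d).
(Id * d)(412) = 1155

Divisors of 412: [1, 2, 4, 103, 206, 412]. For each d | 412:
  d = 1: Id(1) · d(412/1) = 1 · 6 = 6
  d = 2: Id(2) · d(412/2) = 2 · 4 = 8
  d = 4: Id(4) · d(412/4) = 4 · 2 = 8
  d = 103: Id(103) · d(412/103) = 103 · 3 = 309
  d = 206: Id(206) · d(412/206) = 206 · 2 = 412
  d = 412: Id(412) · d(412/412) = 412 · 1 = 412
Summing: (Id * d)(412) = 6 + 8 + 8 + 309 + 412 + 412 = 1155.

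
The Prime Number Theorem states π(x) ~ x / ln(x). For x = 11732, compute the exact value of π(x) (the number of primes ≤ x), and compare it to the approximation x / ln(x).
π(11732) = 1408;  x/ln(x) ≈ 1252.07;  relative error ≈ 11.07%.

Directly count primes up to 11732: π(11732) = 1408. The PNT approximation gives 11732/ln(11732) ≈ 11732/9.37008 ≈ 1252.07. Relative error (π(x) − x/ln(x)) / π(x) ≈ 11.07%; the approximation is known to undercount slightly (Li(x) is a better estimate).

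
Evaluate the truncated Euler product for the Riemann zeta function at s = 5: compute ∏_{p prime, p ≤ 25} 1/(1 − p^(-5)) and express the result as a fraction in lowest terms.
∏ = 582482264223124461788463317320875/561738592476112179351889397970176

The primes p ≤ 25 are [2, 3, 5, 7, 11, 13, 17, 19, 23]. For each prime, (1 − 1/p^5)^(-1) = p^5 / (p^5 − 1). The product is (1 − 1/2^5)^(-1), (1 − 1/3^5)^(-1), (1 − 1/5^5)^(-1), (1 − 1/7^5)^(-1), (1 − 1/11^5)^(-1), (1 − 1/13^5)^(-1), (1 − 1/17^5)^(-1), (1 − 1/19^5)^(-1), (1 − 1/23^5)^(-1) = ∏ p^5 / (p^5 − 1) = 582482264223124461788463317320875/561738592476112179351889397970176.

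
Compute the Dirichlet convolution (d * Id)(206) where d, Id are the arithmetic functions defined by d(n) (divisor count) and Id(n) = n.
(d * Id)(206) = 420

Divisors of 206: [1, 2, 103, 206]. For each d | 206:
  d = 1: d(1) · Id(206/1) = 1 · 206 = 206
  d = 2: d(2) · Id(206/2) = 2 · 103 = 206
  d = 103: d(103) · Id(206/103) = 2 · 2 = 4
  d = 206: d(206) · Id(206/206) = 4 · 1 = 4
Summing: (d * Id)(206) = 206 + 206 + 4 + 4 = 420.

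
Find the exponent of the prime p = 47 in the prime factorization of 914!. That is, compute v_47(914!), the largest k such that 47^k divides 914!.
v_47(914!) = 19

Legendre's formula: v_p(n!) = Σ_{k ≥ 1} ⌊n / p^k⌋. For p = 47, n = 914, the terms are:
  ⌊914/47^1⌋ = ⌊914/47⌋ = 19
(the next term ⌊914/47^2⌋ = 0, terminating the sum). Summing: v_47(914!) = 19 = 19.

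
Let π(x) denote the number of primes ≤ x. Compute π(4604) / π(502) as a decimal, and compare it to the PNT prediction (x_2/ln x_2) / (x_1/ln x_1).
π(4604)/π(502) = 623/95 ≈ 6.5579;  PNT prediction ≈ 6.7617.

π(502) = 95 and π(4604) = 623, so π(4604)/π(502) ≈ 6.5579. The PNT-predicted ratio is (4604/ln(4604)) / (502/ln(502)) ≈ 6.7617. The two agree to within a few percent, as expected.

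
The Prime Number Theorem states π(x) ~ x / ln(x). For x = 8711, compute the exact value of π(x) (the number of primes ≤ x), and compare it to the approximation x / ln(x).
π(8711) = 1085;  x/ln(x) ≈ 960.17;  relative error ≈ 11.50%.

Directly count primes up to 8711: π(8711) = 1085. The PNT approximation gives 8711/ln(8711) ≈ 8711/9.07234 ≈ 960.17. Relative error (π(x) − x/ln(x)) / π(x) ≈ 11.50%; the approximation is known to undercount slightly (Li(x) is a better estimate).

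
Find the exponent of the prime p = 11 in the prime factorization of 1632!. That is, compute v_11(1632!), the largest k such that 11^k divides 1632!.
v_11(1632!) = 162

Legendre's formula: v_p(n!) = Σ_{k ≥ 1} ⌊n / p^k⌋. For p = 11, n = 1632, the terms are:
  ⌊1632/11^1⌋ = ⌊1632/11⌋ = 148
  ⌊1632/11^2⌋ = ⌊1632/121⌋ = 13
  ⌊1632/11^3⌋ = ⌊1632/1331⌋ = 1
(the next term ⌊1632/11^4⌋ = 0, terminating the sum). Summing: v_11(1632!) = 148 + 13 + 1 = 162.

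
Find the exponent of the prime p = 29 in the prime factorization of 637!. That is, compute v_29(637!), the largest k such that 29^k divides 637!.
v_29(637!) = 21

Legendre's formula: v_p(n!) = Σ_{k ≥ 1} ⌊n / p^k⌋. For p = 29, n = 637, the terms are:
  ⌊637/29^1⌋ = ⌊637/29⌋ = 21
(the next term ⌊637/29^2⌋ = 0, terminating the sum). Summing: v_29(637!) = 21 = 21.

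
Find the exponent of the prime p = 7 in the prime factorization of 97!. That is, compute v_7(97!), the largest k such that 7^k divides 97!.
v_7(97!) = 14

Legendre's formula: v_p(n!) = Σ_{k ≥ 1} ⌊n / p^k⌋. For p = 7, n = 97, the terms are:
  ⌊97/7^1⌋ = ⌊97/7⌋ = 13
  ⌊97/7^2⌋ = ⌊97/49⌋ = 1
(the next term ⌊97/7^3⌋ = 0, terminating the sum). Summing: v_7(97!) = 13 + 1 = 14.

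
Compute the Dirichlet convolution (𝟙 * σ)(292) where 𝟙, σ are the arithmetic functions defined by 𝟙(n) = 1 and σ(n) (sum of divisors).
(𝟙 * σ)(292) = 825

Divisors of 292: [1, 2, 4, 73, 146, 292]. For each d | 292:
  d = 1: 𝟙(1) · σ(292/1) = 1 · 518 = 518
  d = 2: 𝟙(2) · σ(292/2) = 1 · 222 = 222
  d = 4: 𝟙(4) · σ(292/4) = 1 · 74 = 74
  d = 73: 𝟙(73) · σ(292/73) = 1 · 7 = 7
  d = 146: 𝟙(146) · σ(292/146) = 1 · 3 = 3
  d = 292: 𝟙(292) · σ(292/292) = 1 · 1 = 1
Summing: (𝟙 * σ)(292) = 518 + 222 + 74 + 7 + 3 + 1 = 825.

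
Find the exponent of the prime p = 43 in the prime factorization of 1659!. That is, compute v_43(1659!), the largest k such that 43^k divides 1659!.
v_43(1659!) = 38

Legendre's formula: v_p(n!) = Σ_{k ≥ 1} ⌊n / p^k⌋. For p = 43, n = 1659, the terms are:
  ⌊1659/43^1⌋ = ⌊1659/43⌋ = 38
(the next term ⌊1659/43^2⌋ = 0, terminating the sum). Summing: v_43(1659!) = 38 = 38.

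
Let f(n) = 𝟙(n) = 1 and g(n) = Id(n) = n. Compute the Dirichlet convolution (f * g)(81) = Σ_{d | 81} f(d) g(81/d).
(𝟙 * Id)(81) = 121

Divisors of 81: [1, 3, 9, 27, 81]. For each d | 81:
  d = 1: 𝟙(1) · Id(81/1) = 1 · 81 = 81
  d = 3: 𝟙(3) · Id(81/3) = 1 · 27 = 27
  d = 9: 𝟙(9) · Id(81/9) = 1 · 9 = 9
  d = 27: 𝟙(27) · Id(81/27) = 1 · 3 = 3
  d = 81: 𝟙(81) · Id(81/81) = 1 · 1 = 1
Summing: (𝟙 * Id)(81) = 81 + 27 + 9 + 3 + 1 = 121.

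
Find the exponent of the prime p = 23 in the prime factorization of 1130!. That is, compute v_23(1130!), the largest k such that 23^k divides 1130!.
v_23(1130!) = 51

Legendre's formula: v_p(n!) = Σ_{k ≥ 1} ⌊n / p^k⌋. For p = 23, n = 1130, the terms are:
  ⌊1130/23^1⌋ = ⌊1130/23⌋ = 49
  ⌊1130/23^2⌋ = ⌊1130/529⌋ = 2
(the next term ⌊1130/23^3⌋ = 0, terminating the sum). Summing: v_23(1130!) = 49 + 2 = 51.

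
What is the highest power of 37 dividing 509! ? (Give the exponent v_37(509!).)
v_37(509!) = 13

Legendre's formula: v_p(n!) = Σ_{k ≥ 1} ⌊n / p^k⌋. For p = 37, n = 509, the terms are:
  ⌊509/37^1⌋ = ⌊509/37⌋ = 13
(the next term ⌊509/37^2⌋ = 0, terminating the sum). Summing: v_37(509!) = 13 = 13.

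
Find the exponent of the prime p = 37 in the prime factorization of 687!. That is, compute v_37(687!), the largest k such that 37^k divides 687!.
v_37(687!) = 18

Legendre's formula: v_p(n!) = Σ_{k ≥ 1} ⌊n / p^k⌋. For p = 37, n = 687, the terms are:
  ⌊687/37^1⌋ = ⌊687/37⌋ = 18
(the next term ⌊687/37^2⌋ = 0, terminating the sum). Summing: v_37(687!) = 18 = 18.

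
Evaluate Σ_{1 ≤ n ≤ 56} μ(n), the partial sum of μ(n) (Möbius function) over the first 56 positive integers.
Σ_{n ≤ 56} μ(n) = -2

Compute μ(n) for each 1 ≤ n ≤ 56: μ(1) = 1, μ(2) = -1, μ(3) = -1, μ(4) = 0, μ(5) = -1, μ(6) = 1, μ(7) = -1, μ(8) = 0, μ(9) = 0, μ(10) = 1, μ(11) = -1, μ(12) = 0, μ(13) = -1, μ(14) = 1, μ(15) = 1, μ(16) = 0, μ(17) = -1, μ(18) = 0, μ(19) = -1, μ(20) = 0, μ(21) = 1, μ(22) = 1, μ(23) = -1, μ(24) = 0, μ(25) = 0, μ(26) = 1, μ(27) = 0, μ(28) = 0, μ(29) = -1, μ(30) = -1, μ(31) = -1, μ(32) = 0, μ(33) = 1, μ(34) = 1, μ(35) = 1, μ(36) = 0, μ(37) = -1, μ(38) = 1, μ(39) = 1, μ(40) = 0, μ(41) = -1, μ(42) = -1, μ(43) = -1, μ(44) = 0, μ(45) = 0, μ(46) = 1, μ(47) = -1, μ(48) = 0, μ(49) = 0, μ(50) = 0, μ(51) = 1, μ(52) = 0, μ(53) = -1, μ(54) = 0, μ(55) = 1, μ(56) = 0. Summing all 56 values: -2. (Mertens function M(x) = Σ_{n ≤ x} μ(n); on average M(x) should be small (PNT ⟺ M(x) = o(x)).)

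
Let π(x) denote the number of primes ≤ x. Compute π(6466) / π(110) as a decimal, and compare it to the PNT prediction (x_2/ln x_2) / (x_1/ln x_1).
π(6466)/π(110) = 838/29 ≈ 28.8966;  PNT prediction ≈ 31.4900.

π(110) = 29 and π(6466) = 838, so π(6466)/π(110) ≈ 28.8966. The PNT-predicted ratio is (6466/ln(6466)) / (110/ln(110)) ≈ 31.4900. The two agree to within a few percent, as expected.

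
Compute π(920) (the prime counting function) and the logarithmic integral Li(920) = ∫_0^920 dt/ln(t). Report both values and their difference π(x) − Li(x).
π(920) = 157;  Li(920) ≈ 165.96;  π(x) − Li(x) ≈ -8.96.

Direct count of primes ≤ 920 gives π(920) = 157. Numerical evaluation of the logarithmic integral gives Li(920) ≈ 165.96. The difference π(x) − Li(x) ≈ -8.96 is typically negative for small/moderate x (Li(x) overestimates), though Littlewood's theorem shows this sign changes infinitely often.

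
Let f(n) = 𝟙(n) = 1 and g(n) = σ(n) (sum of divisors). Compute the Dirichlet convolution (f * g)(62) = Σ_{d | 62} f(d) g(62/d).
(𝟙 * σ)(62) = 132

Divisors of 62: [1, 2, 31, 62]. For each d | 62:
  d = 1: 𝟙(1) · σ(62/1) = 1 · 96 = 96
  d = 2: 𝟙(2) · σ(62/2) = 1 · 32 = 32
  d = 31: 𝟙(31) · σ(62/31) = 1 · 3 = 3
  d = 62: 𝟙(62) · σ(62/62) = 1 · 1 = 1
Summing: (𝟙 * σ)(62) = 96 + 32 + 3 + 1 = 132.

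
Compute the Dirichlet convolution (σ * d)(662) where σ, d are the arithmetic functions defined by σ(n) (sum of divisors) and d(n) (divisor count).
(σ * d)(662) = 1670

Divisors of 662: [1, 2, 331, 662]. For each d | 662:
  d = 1: σ(1) · d(662/1) = 1 · 4 = 4
  d = 2: σ(2) · d(662/2) = 3 · 2 = 6
  d = 331: σ(331) · d(662/331) = 332 · 2 = 664
  d = 662: σ(662) · d(662/662) = 996 · 1 = 996
Summing: (σ * d)(662) = 4 + 6 + 664 + 996 = 1670.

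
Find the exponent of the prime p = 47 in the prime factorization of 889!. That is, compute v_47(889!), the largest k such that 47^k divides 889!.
v_47(889!) = 18

Legendre's formula: v_p(n!) = Σ_{k ≥ 1} ⌊n / p^k⌋. For p = 47, n = 889, the terms are:
  ⌊889/47^1⌋ = ⌊889/47⌋ = 18
(the next term ⌊889/47^2⌋ = 0, terminating the sum). Summing: v_47(889!) = 18 = 18.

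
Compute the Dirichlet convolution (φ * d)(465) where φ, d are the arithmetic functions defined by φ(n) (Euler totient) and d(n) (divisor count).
(φ * d)(465) = 768

Divisors of 465: [1, 3, 5, 15, 31, 93, 155, 465]. For each d | 465:
  d = 1: φ(1) · d(465/1) = 1 · 8 = 8
  d = 3: φ(3) · d(465/3) = 2 · 4 = 8
  d = 5: φ(5) · d(465/5) = 4 · 4 = 16
  d = 15: φ(15) · d(465/15) = 8 · 2 = 16
  d = 31: φ(31) · d(465/31) = 30 · 4 = 120
  d = 93: φ(93) · d(465/93) = 60 · 2 = 120
  d = 155: φ(155) · d(465/155) = 120 · 2 = 240
  d = 465: φ(465) · d(465/465) = 240 · 1 = 240
Summing: (φ * d)(465) = 8 + 8 + 16 + 16 + 120 + 120 + 240 + 240 = 768.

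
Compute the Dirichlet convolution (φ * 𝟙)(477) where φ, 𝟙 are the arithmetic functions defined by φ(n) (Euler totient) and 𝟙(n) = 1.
(φ * 𝟙)(477) = 477

Divisors of 477: [1, 3, 9, 53, 159, 477]. For each d | 477:
  d = 1: φ(1) · 𝟙(477/1) = 1 · 1 = 1
  d = 3: φ(3) · 𝟙(477/3) = 2 · 1 = 2
  d = 9: φ(9) · 𝟙(477/9) = 6 · 1 = 6
  d = 53: φ(53) · 𝟙(477/53) = 52 · 1 = 52
  d = 159: φ(159) · 𝟙(477/159) = 104 · 1 = 104
  d = 477: φ(477) · 𝟙(477/477) = 312 · 1 = 312
Summing: (φ * 𝟙)(477) = 1 + 2 + 6 + 52 + 104 + 312 = 477.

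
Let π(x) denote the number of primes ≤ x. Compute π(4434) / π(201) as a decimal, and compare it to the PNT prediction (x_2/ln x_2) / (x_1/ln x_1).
π(4434)/π(201) = 602/46 ≈ 13.0870;  PNT prediction ≈ 13.9322.

π(201) = 46 and π(4434) = 602, so π(4434)/π(201) ≈ 13.0870. The PNT-predicted ratio is (4434/ln(4434)) / (201/ln(201)) ≈ 13.9322. The two agree to within a few percent, as expected.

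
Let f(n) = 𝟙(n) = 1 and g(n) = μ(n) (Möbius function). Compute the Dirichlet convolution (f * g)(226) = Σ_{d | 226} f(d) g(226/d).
(𝟙 * μ)(226) = 0

Divisors of 226: [1, 2, 113, 226]. For each d | 226:
  d = 1: 𝟙(1) · μ(226/1) = 1 · 1 = 1
  d = 2: 𝟙(2) · μ(226/2) = 1 · -1 = -1
  d = 113: 𝟙(113) · μ(226/113) = 1 · -1 = -1
  d = 226: 𝟙(226) · μ(226/226) = 1 · 1 = 1
Summing: (𝟙 * μ)(226) = 1 + -1 + -1 + 1 = 0.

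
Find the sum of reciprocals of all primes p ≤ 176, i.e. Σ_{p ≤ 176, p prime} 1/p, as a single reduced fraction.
Σ 1/p = 319420215161551700804173656907103406301944826032199624513259054823197/166589903787325219380851695350896256250980509594874862046961683989710

π(176) = 40, so the primes ≤ 176 are [2, 3, 5, 7, 11, 13, 17, 19, 23, 29, 31, 37, 41, 43, 47, 53, 59, 61, 67, 71, 73, 79, 83, 89, 97, 101, 103, 107, 109, 113, 127, 131, 137, 139, 149, 151, 157, 163, 167, 173]. Summing 1/p over these primes: 319420215161551700804173656907103406301944826032199624513259054823197/166589903787325219380851695350896256250980509594874862046961683989710 ≈ 1.9174. Mertens estimate ln ln(176) + 0.2615 ≈ 1.9045.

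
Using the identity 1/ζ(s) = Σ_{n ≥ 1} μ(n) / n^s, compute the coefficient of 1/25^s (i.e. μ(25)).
μ(25) = 0

Factor n = 25 = 5^2. μ(n) = 0 if any exponent ≥ 2 (not squarefree); otherwise μ(n) = (−1)^{ω(n)} where ω(n) is the number of distinct prime factors. Applying: μ(25) = 0.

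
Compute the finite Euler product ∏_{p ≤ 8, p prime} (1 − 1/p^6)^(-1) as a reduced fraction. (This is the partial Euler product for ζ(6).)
∏ = 5359375/5268016

The primes p ≤ 8 are [2, 3, 5, 7]. For each prime, (1 − 1/p^6)^(-1) = p^6 / (p^6 − 1). The product is (1 − 1/2^6)^(-1), (1 − 1/3^6)^(-1), (1 − 1/5^6)^(-1), (1 − 1/7^6)^(-1) = ∏ p^6 / (p^6 − 1) = 5359375/5268016.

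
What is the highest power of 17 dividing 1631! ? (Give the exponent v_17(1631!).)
v_17(1631!) = 100

Legendre's formula: v_p(n!) = Σ_{k ≥ 1} ⌊n / p^k⌋. For p = 17, n = 1631, the terms are:
  ⌊1631/17^1⌋ = ⌊1631/17⌋ = 95
  ⌊1631/17^2⌋ = ⌊1631/289⌋ = 5
(the next term ⌊1631/17^3⌋ = 0, terminating the sum). Summing: v_17(1631!) = 95 + 5 = 100.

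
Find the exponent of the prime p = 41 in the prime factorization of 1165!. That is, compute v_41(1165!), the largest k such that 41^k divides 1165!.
v_41(1165!) = 28

Legendre's formula: v_p(n!) = Σ_{k ≥ 1} ⌊n / p^k⌋. For p = 41, n = 1165, the terms are:
  ⌊1165/41^1⌋ = ⌊1165/41⌋ = 28
(the next term ⌊1165/41^2⌋ = 0, terminating the sum). Summing: v_41(1165!) = 28 = 28.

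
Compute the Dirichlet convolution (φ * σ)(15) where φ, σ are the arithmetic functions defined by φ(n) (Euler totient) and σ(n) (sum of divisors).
(φ * σ)(15) = 60

Divisors of 15: [1, 3, 5, 15]. For each d | 15:
  d = 1: φ(1) · σ(15/1) = 1 · 24 = 24
  d = 3: φ(3) · σ(15/3) = 2 · 6 = 12
  d = 5: φ(5) · σ(15/5) = 4 · 4 = 16
  d = 15: φ(15) · σ(15/15) = 8 · 1 = 8
Summing: (φ * σ)(15) = 24 + 12 + 16 + 8 = 60.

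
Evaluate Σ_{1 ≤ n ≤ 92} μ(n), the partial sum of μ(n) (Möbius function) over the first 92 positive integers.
Σ_{n ≤ 92} μ(n) = -1

Compute μ(n) for each 1 ≤ n ≤ 92: μ(1) = 1, μ(2) = -1, μ(3) = -1, μ(4) = 0, μ(5) = -1, μ(6) = 1, μ(7) = -1, μ(8) = 0, μ(9) = 0, μ(10) = 1, μ(11) = -1, μ(12) = 0, μ(13) = -1, μ(14) = 1, μ(15) = 1, μ(16) = 0, μ(17) = -1, μ(18) = 0, μ(19) = -1, μ(20) = 0, μ(21) = 1, μ(22) = 1, μ(23) = -1, μ(24) = 0, μ(25) = 0, μ(26) = 1, μ(27) = 0, μ(28) = 0, μ(29) = -1, μ(30) = -1, μ(31) = -1, μ(32) = 0, μ(33) = 1, μ(34) = 1, μ(35) = 1, μ(36) = 0, μ(37) = -1, μ(38) = 1, μ(39) = 1, μ(40) = 0, μ(41) = -1, μ(42) = -1, μ(43) = -1, μ(44) = 0, μ(45) = 0, μ(46) = 1, μ(47) = -1, μ(48) = 0, μ(49) = 0, μ(50) = 0, μ(51) = 1, μ(52) = 0, μ(53) = -1, μ(54) = 0, μ(55) = 1, μ(56) = 0, μ(57) = 1, μ(58) = 1, μ(59) = -1, μ(60) = 0, μ(61) = -1, μ(62) = 1, μ(63) = 0, μ(64) = 0, μ(65) = 1, μ(66) = -1, μ(67) = -1, μ(68) = 0, μ(69) = 1, μ(70) = -1, μ(71) = -1, μ(72) = 0, μ(73) = -1, μ(74) = 1, μ(75) = 0, μ(76) = 0, μ(77) = 1, μ(78) = -1, μ(79) = -1, μ(80) = 0, μ(81) = 0, μ(82) = 1, μ(83) = -1, μ(84) = 0, μ(85) = 1, μ(86) = 1, μ(87) = 1, μ(88) = 0, μ(89) = -1, μ(90) = 0, μ(91) = 1, μ(92) = 0. Summing all 92 values: -1. (Mertens function M(x) = Σ_{n ≤ x} μ(n); on average M(x) should be small (PNT ⟺ M(x) = o(x)).)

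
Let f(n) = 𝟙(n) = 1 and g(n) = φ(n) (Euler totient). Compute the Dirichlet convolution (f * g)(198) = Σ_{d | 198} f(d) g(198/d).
(𝟙 * φ)(198) = 198

Divisors of 198: [1, 2, 3, 6, 9, 11, 18, 22, 33, 66, 99, 198]. For each d | 198:
  d = 1: 𝟙(1) · φ(198/1) = 1 · 60 = 60
  d = 2: 𝟙(2) · φ(198/2) = 1 · 60 = 60
  d = 3: 𝟙(3) · φ(198/3) = 1 · 20 = 20
  d = 6: 𝟙(6) · φ(198/6) = 1 · 20 = 20
  d = 9: 𝟙(9) · φ(198/9) = 1 · 10 = 10
  d = 11: 𝟙(11) · φ(198/11) = 1 · 6 = 6
  d = 18: 𝟙(18) · φ(198/18) = 1 · 10 = 10
  d = 22: 𝟙(22) · φ(198/22) = 1 · 6 = 6
  d = 33: 𝟙(33) · φ(198/33) = 1 · 2 = 2
  d = 66: 𝟙(66) · φ(198/66) = 1 · 2 = 2
  d = 99: 𝟙(99) · φ(198/99) = 1 · 1 = 1
  d = 198: 𝟙(198) · φ(198/198) = 1 · 1 = 1
Summing: (𝟙 * φ)(198) = 60 + 60 + 20 + 20 + 10 + 6 + 10 + 6 + 2 + 2 + 1 + 1 = 198.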